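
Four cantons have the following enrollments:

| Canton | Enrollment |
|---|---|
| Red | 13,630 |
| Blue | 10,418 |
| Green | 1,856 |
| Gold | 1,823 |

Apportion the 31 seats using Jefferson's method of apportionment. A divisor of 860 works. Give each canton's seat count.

With modified divisor 860: modified quotas Red 15.849, Blue 12.114, Green 2.158, Gold 2.120.
Rounding down: Red 15, Blue 12, Green 2, Gold 2 (total 31).

Red: 15, Blue: 12, Green: 2, Gold: 2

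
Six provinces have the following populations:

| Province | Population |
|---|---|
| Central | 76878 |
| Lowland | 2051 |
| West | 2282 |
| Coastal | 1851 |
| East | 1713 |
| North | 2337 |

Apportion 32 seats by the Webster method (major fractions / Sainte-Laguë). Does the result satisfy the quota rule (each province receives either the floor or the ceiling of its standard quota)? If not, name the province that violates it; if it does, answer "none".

Standard quotas: Central 28.241, Lowland 0.753, West 0.838, Coastal 0.680, East 0.629, North 0.858.
Webster allocation: Central 27, Lowland 1, West 1, Coastal 1, East 1, North 1.
Central has quota 28.241 (lower 28, upper 29) but receives 27 — outside the quota interval.

Central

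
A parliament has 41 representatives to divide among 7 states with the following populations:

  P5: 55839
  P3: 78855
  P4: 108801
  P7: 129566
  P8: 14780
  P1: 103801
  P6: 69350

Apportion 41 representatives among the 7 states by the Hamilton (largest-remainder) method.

The standard divisor is 560992/41 ≈ 13682.732.
Standard quotas: P5 4.0810, P3 5.7631, P4 7.9517, P7 9.4693, P8 1.0802, P1 7.5863, P6 5.0684.
Lower quotas: P5 4, P3 5, P4 7, P7 9, P8 1, P1 7, P6 5 (sum 38, leaving 3 seats).
Remainders in descending order: P4 0.9517, P3 0.7631, P1 0.5863, P7 0.4693, P5 0.0810, P8 0.0802, P6 0.0684.
The surplus seats go to P4, P3, P1.

P5 4, P3 6, P4 8, P7 9, P8 1, P1 8, P6 5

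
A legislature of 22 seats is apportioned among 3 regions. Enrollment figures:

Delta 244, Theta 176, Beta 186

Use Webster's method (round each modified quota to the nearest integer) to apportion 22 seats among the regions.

Standard divisor 606/22 ≈ 27.545; standard quotas: Delta 8.858, Theta 6.389, Beta 6.752.
Rounding to the nearest integer gives Delta 9, Theta 6, Beta 7 — total 22, matching the house size, so no adjustment is needed.

Delta=9; Theta=6; Beta=7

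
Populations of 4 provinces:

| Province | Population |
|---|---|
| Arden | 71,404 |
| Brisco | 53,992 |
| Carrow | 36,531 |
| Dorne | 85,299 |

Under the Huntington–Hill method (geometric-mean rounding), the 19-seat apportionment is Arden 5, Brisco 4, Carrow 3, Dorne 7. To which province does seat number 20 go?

Priority for the next seat is population ÷ (√(s·(s+1))).
Priorities: Arden 13036.527, Brisco 12072.978, Carrow 10545.591, Dorne 11398.558.
Highest priority: Arden.

Arden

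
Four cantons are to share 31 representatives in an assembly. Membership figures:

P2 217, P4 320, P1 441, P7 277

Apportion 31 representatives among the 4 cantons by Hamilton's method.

Total 1255; standard divisor 1255/31 ≈ 40.484.
Standard quotas: P2 5.360, P4 7.904, P1 10.893, P7 6.842.
Lower quotas: P2 5, P4 7, P1 10, P7 6 (sum 28, leaving 3 seats).
Remainders in descending order: P4 0.904, P1 0.893, P7 0.842, P2 0.360.
Largest remainders: P4, P1, P7 receive the extra seats.

P2 5, P4 8, P1 11, P7 7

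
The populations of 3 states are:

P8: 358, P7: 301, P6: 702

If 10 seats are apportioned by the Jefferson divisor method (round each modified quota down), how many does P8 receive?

3

Standard divisor 1361/10 ≈ 136.1; standard quotas: P8 2.630, P7 2.212, P6 5.158.
Rounding down gives 2, 2, 5 = 9 seats, so the divisor must be adjusted.
With modified divisor 118: modified quotas P8 3.034, P7 2.551, P6 5.949.
Rounding down: P8 3, P7 2, P6 5 (total 10).
P8 receives 3.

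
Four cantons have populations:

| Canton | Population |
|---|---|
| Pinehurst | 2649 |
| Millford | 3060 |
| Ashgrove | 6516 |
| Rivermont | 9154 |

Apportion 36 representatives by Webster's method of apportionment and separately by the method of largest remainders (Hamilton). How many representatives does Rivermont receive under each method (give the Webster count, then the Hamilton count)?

16 and 15

Webster: Pinehurst 4, Millford 5, Ashgrove 11, Rivermont 16.
Hamilton: Pinehurst 5, Millford 5, Ashgrove 11, Rivermont 15.
Rivermont gets 16 under Webster and 15 under Hamilton.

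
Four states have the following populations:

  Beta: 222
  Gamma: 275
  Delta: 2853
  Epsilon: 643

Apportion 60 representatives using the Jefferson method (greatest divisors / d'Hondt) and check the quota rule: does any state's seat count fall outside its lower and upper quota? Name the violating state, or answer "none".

Delta

Standard quotas: Beta 3.336, Gamma 4.132, Delta 42.870, Epsilon 9.662.
Jefferson allocation: Beta 3, Gamma 4, Delta 44, Epsilon 9.
Delta has quota 42.870 (lower 42, upper 43) but receives 44 — outside the quota interval.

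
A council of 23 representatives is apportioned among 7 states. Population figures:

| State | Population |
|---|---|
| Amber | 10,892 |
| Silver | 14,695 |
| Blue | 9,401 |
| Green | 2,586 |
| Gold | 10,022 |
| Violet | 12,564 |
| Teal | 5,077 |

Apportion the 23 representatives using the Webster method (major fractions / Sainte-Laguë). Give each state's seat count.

Amber: 4, Silver: 5, Blue: 3, Green: 1, Gold: 4, Violet: 4, Teal: 2

Standard divisor 65237/23 ≈ 2836.391; standard quotas: Amber 3.840, Silver 5.181, Blue 3.314, Green 0.912, Gold 3.533, Violet 4.430, Teal 1.790.
Rounding to the nearest integer gives Amber 4, Silver 5, Blue 3, Green 1, Gold 4, Violet 4, Teal 2 — total 23, matching the house size, so no adjustment is needed.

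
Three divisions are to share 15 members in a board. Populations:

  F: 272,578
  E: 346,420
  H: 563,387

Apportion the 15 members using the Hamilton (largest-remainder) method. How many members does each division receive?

F 4, E 4, H 7

Total 1182385; standard divisor 1182385/15 ≈ 78825.667.
Standard quotas: F 3.4580, E 4.3948, H 7.1473.
Lower quotas: F 3, E 4, H 7 (sum 14, leaving 1 seat).
Remainders in descending order: F 0.4580, E 0.3948, H 0.1473.
Largest remainder: F receives the extra seat.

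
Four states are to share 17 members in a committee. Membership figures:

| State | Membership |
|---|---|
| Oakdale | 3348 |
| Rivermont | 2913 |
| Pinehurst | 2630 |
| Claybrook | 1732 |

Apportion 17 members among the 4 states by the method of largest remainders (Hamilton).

Standard divisor: 10623 ÷ 17 ≈ 624.882.
Standard quotas: Oakdale 5.358, Rivermont 4.662, Pinehurst 4.209, Claybrook 2.772.
Lower quotas: Oakdale 5, Rivermont 4, Pinehurst 4, Claybrook 2 (sum 15, leaving 2 seats).
Remainders in descending order: Claybrook 0.772, Rivermont 0.662, Oakdale 0.358, Pinehurst 0.209.
Largest remainders: Claybrook, Rivermont receive the extra seats.

Oakdale 5; Rivermont 5; Pinehurst 4; Claybrook 3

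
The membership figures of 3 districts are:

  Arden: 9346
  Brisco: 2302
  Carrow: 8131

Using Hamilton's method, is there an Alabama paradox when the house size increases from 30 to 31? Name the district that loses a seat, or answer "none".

At 30 seats: Arden 14, Brisco 4, Carrow 12.
At 31 seats: Arden 15, Brisco 3, Carrow 13.
Brisco drops from 4 to 3.

Brisco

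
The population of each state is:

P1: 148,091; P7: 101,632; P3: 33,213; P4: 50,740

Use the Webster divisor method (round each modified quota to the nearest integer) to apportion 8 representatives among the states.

Standard divisor 333676/8 ≈ 41709.5; standard quotas: P1 3.551, P7 2.437, P3 0.796, P4 1.217.
Rounding to the nearest integer gives P1 4, P7 2, P3 1, P4 1 — total 8, matching the house size, so no adjustment is needed.

P1 4, P7 2, P3 1, P4 1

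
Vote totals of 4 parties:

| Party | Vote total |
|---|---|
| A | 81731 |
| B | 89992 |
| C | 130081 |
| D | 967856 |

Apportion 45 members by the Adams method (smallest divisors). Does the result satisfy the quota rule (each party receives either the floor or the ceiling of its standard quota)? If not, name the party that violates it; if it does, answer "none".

D

Standard quotas: A 2.897, B 3.190, C 4.610, D 34.303.
Adams allocation: A 3, B 4, C 5, D 33.
D has quota 34.303 (lower 34, upper 35) but receives 33 — outside the quota interval.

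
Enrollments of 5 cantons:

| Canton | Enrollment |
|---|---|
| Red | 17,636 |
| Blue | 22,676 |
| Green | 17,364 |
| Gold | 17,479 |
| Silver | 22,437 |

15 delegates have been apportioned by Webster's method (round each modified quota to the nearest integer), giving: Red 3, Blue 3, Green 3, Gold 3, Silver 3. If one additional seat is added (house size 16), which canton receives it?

Priority for the next seat is population ÷ (current seats + 0.5).
Priorities: Red 5038.857, Blue 6478.857, Green 4961.143, Gold 4994.000, Silver 6410.571.
Highest priority: Blue.

Blue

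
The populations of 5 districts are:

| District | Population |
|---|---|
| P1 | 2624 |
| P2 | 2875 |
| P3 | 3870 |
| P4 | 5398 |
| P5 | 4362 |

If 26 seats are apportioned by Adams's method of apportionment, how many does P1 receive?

Standard divisor 19129/26 ≈ 735.731; standard quotas: P1 3.567, P2 3.908, P3 5.260, P4 7.337, P5 5.929.
Rounding up gives 4, 4, 6, 8, 6 = 28 seats, so the divisor must be adjusted.
With modified divisor 800: modified quotas P1 3.280, P2 3.594, P3 4.838, P4 6.747, P5 5.452.
Rounding up: P1 4, P2 4, P3 5, P4 7, P5 6 (total 26).
P1 receives 4.

4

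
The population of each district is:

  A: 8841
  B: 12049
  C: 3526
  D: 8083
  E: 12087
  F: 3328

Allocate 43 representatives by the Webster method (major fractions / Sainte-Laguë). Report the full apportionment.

Standard divisor 47914/43 ≈ 1114.279; standard quotas: A 7.934, B 10.813, C 3.164, D 7.254, E 10.847, F 2.987.
Rounding to the nearest integer gives A 8, B 11, C 3, D 7, E 11, F 3 — total 43, matching the house size, so no adjustment is needed.

A 8, B 11, C 3, D 7, E 11, F 3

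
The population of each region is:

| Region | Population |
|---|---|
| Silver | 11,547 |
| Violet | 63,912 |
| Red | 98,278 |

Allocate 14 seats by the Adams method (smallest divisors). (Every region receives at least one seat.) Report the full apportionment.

Standard divisor 173737/14 ≈ 12409.786; standard quotas: Silver 0.930, Violet 5.150, Red 7.919.
Rounding up gives 1, 6, 8 = 15 seats, so the divisor must be adjusted.
With modified divisor 13400: modified quotas Silver 0.862, Violet 4.770, Red 7.334.
Rounding up: Silver 1, Violet 5, Red 8 (total 14).

Silver 1, Violet 5, Red 8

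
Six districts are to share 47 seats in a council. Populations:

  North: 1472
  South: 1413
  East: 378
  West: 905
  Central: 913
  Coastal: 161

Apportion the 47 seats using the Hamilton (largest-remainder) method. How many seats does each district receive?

Total 5242; standard divisor 5242/47 ≈ 111.532.
Standard quotas: North 13.198, South 12.669, East 3.389, West 8.114, Central 8.186, Coastal 1.444.
Lower quotas: North 13, South 12, East 3, West 8, Central 8, Coastal 1 (sum 45, leaving 2 seats).
Remainders in descending order: South 0.669, Coastal 0.444, East 0.389, North 0.198, Central 0.186, West 0.114.
Largest remainders: South, Coastal receive the extra seats.

North: 13, South: 13, East: 3, West: 8, Central: 8, Coastal: 2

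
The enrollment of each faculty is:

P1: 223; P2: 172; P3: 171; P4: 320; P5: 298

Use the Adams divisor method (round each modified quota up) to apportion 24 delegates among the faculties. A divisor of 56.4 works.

P1: 4, P2: 4, P3: 4, P4: 6, P5: 6

With modified divisor 56.4: modified quotas P1 3.954, P2 3.050, P3 3.032, P4 5.674, P5 5.284.
Rounding up: P1 4, P2 4, P3 4, P4 6, P5 6 (total 24).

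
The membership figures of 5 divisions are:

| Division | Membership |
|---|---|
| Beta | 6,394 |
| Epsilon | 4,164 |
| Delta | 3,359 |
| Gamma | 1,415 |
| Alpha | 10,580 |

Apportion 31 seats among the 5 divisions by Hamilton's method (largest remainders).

Beta: 7; Epsilon: 5; Delta: 4; Gamma: 2; Alpha: 13

Standard divisor: 25912 ÷ 31 ≈ 835.871.
Standard quotas: Beta 7.6495, Epsilon 4.9816, Delta 4.0186, Gamma 1.6928, Alpha 12.6575.
Lower quotas: Beta 7, Epsilon 4, Delta 4, Gamma 1, Alpha 12 (sum 28, leaving 3 seats).
Remainders in descending order: Epsilon 0.9816, Gamma 0.6928, Alpha 0.6575, Beta 0.6495, Delta 0.0186.
The surplus seats go to Epsilon, Gamma, Alpha.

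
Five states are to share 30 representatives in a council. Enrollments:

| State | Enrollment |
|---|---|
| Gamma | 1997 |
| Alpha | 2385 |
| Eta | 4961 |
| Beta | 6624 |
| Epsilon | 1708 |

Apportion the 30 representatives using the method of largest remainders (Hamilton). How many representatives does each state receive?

Standard divisor: 17675 ÷ 30 ≈ 589.167.
Standard quotas: Gamma 3.3895, Alpha 4.0481, Eta 8.4204, Beta 11.2430, Epsilon 2.8990.
Lower quotas: Gamma 3, Alpha 4, Eta 8, Beta 11, Epsilon 2 (sum 28, leaving 2 seats).
Remainders in descending order: Epsilon 0.8990, Eta 0.4204, Gamma 0.3895, Beta 0.2430, Alpha 0.0481.
The surplus seats go to Epsilon, Eta.

Gamma 3; Alpha 4; Eta 9; Beta 11; Epsilon 3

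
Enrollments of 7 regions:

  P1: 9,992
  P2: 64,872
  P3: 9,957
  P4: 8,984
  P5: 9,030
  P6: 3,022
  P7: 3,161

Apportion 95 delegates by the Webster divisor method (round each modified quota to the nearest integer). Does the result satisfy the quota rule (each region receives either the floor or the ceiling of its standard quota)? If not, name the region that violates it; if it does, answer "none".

P2

Standard quotas: P1 8.707, P2 56.530, P3 8.677, P4 7.829, P5 7.869, P6 2.633, P7 2.755.
Webster allocation: P1 9, P2 55, P3 9, P4 8, P5 8, P6 3, P7 3.
P2 has quota 56.530 (lower 56, upper 57) but receives 55 — outside the quota interval.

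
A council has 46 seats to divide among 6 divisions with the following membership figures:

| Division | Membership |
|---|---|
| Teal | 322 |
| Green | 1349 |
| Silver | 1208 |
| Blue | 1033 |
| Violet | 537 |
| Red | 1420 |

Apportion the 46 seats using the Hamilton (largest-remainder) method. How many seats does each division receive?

The standard divisor is 5869/46 ≈ 127.587.
Standard quotas: Teal 2.524, Green 10.573, Silver 9.468, Blue 8.096, Violet 4.209, Red 11.130.
Lower quotas: Teal 2, Green 10, Silver 9, Blue 8, Violet 4, Red 11 (sum 44, leaving 2 seats).
Remainders in descending order: Green 0.573, Teal 0.524, Silver 0.468, Violet 0.209, Red 0.130, Blue 0.096.
Largest remainders: Green, Teal receive the extra seats.

Teal 3, Green 11, Silver 9, Blue 8, Violet 4, Red 11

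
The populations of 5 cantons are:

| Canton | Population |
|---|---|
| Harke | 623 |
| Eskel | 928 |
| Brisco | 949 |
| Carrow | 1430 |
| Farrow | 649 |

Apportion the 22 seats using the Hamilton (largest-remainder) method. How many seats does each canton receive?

Harke=3, Eskel=4, Brisco=5, Carrow=7, Farrow=3

Standard divisor: 4579 ÷ 22 ≈ 208.136.
Standard quotas: Harke 2.993, Eskel 4.459, Brisco 4.560, Carrow 6.870, Farrow 3.118.
Lower quotas: Harke 2, Eskel 4, Brisco 4, Carrow 6, Farrow 3 (sum 19, leaving 3 seats).
Remainders in descending order: Harke 0.993, Carrow 0.870, Brisco 0.560, Eskel 0.459, Farrow 0.118.
The surplus seats go to Harke, Carrow, Brisco.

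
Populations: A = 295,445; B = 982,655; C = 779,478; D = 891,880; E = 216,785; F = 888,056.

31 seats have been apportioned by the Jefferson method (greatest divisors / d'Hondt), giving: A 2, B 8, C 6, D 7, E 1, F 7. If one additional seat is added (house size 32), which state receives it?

D

Priority for the next seat is population ÷ (current seats + 1).
Priorities: A 98481.667, B 109183.889, C 111354.000, D 111485.000, E 108392.500, F 111007.000.
Highest priority: D.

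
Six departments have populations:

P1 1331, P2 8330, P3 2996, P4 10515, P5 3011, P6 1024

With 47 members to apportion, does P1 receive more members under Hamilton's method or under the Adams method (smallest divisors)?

Adams

Hamilton: P1 2, P2 15, P3 5, P4 18, P5 5, P6 2.
Adams: P1 3, P2 14, P3 5, P4 18, P5 5, P6 2.
P1 gets 2 under Hamilton and 3 under Adams.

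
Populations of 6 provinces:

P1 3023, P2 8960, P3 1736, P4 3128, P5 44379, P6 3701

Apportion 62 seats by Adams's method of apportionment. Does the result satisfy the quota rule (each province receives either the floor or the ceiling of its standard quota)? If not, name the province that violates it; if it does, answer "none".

P5

Standard quotas: P1 2.887, P2 8.556, P3 1.658, P4 2.987, P5 42.378, P6 3.534.
Adams allocation: P1 3, P2 9, P3 2, P4 3, P5 41, P6 4.
P5 has quota 42.378 (lower 42, upper 43) but receives 41 — outside the quota interval.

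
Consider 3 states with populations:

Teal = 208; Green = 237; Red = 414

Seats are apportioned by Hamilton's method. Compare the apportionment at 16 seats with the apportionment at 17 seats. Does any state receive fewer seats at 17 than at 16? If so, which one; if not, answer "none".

At 16 seats: Teal 4, Green 4, Red 8.
At 17 seats: Teal 4, Green 5, Red 8.
No state's allocation decreased.

none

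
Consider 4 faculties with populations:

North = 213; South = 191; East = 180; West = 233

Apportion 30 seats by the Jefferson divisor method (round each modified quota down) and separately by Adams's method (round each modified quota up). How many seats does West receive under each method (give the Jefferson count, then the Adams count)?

Jefferson: North 8, South 7, East 6, West 9.
Adams: North 8, South 7, East 7, West 8.
West gets 9 under Jefferson and 8 under Adams.

9 and 8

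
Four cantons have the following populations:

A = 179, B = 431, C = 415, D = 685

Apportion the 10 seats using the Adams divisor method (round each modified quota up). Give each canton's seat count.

Standard divisor 1710/10 ≈ 171; standard quotas: A 1.047, B 2.520, C 2.427, D 4.006.
Rounding up gives 2, 3, 3, 5 = 13 seats, so the divisor must be adjusted.
With modified divisor 210: modified quotas A 0.852, B 2.052, C 1.976, D 3.262.
Rounding up: A 1, B 3, C 2, D 4 (total 10).

A 1, B 3, C 2, D 4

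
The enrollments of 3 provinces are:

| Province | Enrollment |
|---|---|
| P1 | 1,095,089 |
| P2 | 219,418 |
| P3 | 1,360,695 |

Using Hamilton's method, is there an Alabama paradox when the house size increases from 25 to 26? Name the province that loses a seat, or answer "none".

none

At 25 seats: P1 10, P2 2, P3 13.
At 26 seats: P1 11, P2 2, P3 13.
No province's allocation decreased.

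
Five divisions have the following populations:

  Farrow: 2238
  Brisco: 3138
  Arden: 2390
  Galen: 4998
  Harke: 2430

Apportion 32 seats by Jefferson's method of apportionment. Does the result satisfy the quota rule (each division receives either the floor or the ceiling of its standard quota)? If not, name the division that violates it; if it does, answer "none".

Standard quotas: Farrow 4.713, Brisco 6.609, Arden 5.034, Galen 10.526, Harke 5.118.
Jefferson allocation: Farrow 4, Brisco 7, Arden 5, Galen 11, Harke 5.
Every allocation lies between the lower and upper quota.

none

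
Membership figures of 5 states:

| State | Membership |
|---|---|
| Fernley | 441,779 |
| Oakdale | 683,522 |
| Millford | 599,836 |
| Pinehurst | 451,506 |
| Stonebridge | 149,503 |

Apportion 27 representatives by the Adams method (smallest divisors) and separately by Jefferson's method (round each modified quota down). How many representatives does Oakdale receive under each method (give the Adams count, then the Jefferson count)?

8 and 9

Adams: Fernley 5, Oakdale 8, Millford 7, Pinehurst 5, Stonebridge 2.
Jefferson: Fernley 5, Oakdale 9, Millford 7, Pinehurst 5, Stonebridge 1.
Oakdale gets 8 under Adams and 9 under Jefferson.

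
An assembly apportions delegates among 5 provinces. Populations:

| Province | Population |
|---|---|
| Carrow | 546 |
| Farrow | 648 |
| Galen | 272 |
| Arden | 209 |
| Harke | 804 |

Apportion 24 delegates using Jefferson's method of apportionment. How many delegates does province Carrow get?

Standard divisor 2479/24 ≈ 103.292; standard quotas: Carrow 5.286, Farrow 6.273, Galen 2.633, Arden 2.023, Harke 7.784.
Rounding down gives 5, 6, 2, 2, 7 = 22 seats, so the divisor must be adjusted.
With modified divisor 92: modified quotas Carrow 5.935, Farrow 7.043, Galen 2.957, Arden 2.272, Harke 8.739.
Rounding down: Carrow 5, Farrow 7, Galen 2, Arden 2, Harke 8 (total 24).
Carrow receives 5.

5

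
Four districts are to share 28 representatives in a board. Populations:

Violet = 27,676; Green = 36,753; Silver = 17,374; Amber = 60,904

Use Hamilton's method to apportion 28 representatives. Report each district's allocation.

Violet: 6, Green: 7, Silver: 3, Amber: 12

The standard divisor is 142707/28 ≈ 5096.679.
Standard quotas: Violet 5.4302, Green 7.2112, Silver 3.4089, Amber 11.9497.
Lower quotas: Violet 5, Green 7, Silver 3, Amber 11 (sum 26, leaving 2 seats).
Remainders in descending order: Amber 0.9497, Violet 0.4302, Silver 0.4089, Green 0.2112.
The surplus seats go to Amber, Violet.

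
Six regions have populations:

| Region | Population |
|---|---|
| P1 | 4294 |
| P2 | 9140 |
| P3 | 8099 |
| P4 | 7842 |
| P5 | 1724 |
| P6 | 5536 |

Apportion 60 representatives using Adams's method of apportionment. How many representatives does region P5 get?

3

Standard divisor 36635/60 ≈ 610.583; standard quotas: P1 7.033, P2 14.969, P3 13.264, P4 12.843, P5 2.824, P6 9.067.
Rounding up gives 8, 15, 14, 13, 3, 10 = 63 seats, so the divisor must be adjusted.
With modified divisor 640: modified quotas P1 6.709, P2 14.281, P3 12.655, P4 12.253, P5 2.694, P6 8.650.
Rounding up: P1 7, P2 15, P3 13, P4 13, P5 3, P6 9 (total 60).
P5 receives 3.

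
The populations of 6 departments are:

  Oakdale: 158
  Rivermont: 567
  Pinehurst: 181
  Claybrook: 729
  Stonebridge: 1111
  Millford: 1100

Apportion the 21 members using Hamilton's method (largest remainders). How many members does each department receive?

Oakdale 1, Rivermont 3, Pinehurst 1, Claybrook 4, Stonebridge 6, Millford 6

Total 3846; standard divisor 3846/21 ≈ 183.143.
Standard quotas: Oakdale 0.863, Rivermont 3.096, Pinehurst 0.988, Claybrook 3.980, Stonebridge 6.066, Millford 6.006.
Lower quotas: Oakdale 0, Rivermont 3, Pinehurst 0, Claybrook 3, Stonebridge 6, Millford 6 (sum 18, leaving 3 seats).
Remainders in descending order: Pinehurst 0.988, Claybrook 0.980, Oakdale 0.863, Rivermont 0.096, Stonebridge 0.066, Millford 0.006.
The surplus seats go to Pinehurst, Claybrook, Oakdale.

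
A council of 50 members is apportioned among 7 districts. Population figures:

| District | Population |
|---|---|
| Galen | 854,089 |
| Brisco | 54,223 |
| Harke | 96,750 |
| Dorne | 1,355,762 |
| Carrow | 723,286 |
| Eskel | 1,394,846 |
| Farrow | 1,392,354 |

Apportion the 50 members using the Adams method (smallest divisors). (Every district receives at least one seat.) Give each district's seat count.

Standard divisor 5871310/50 ≈ 117426.2; standard quotas: Galen 7.273, Brisco 0.462, Harke 0.824, Dorne 11.546, Carrow 6.159, Eskel 11.878, Farrow 11.857.
Rounding up gives 8, 1, 1, 12, 7, 12, 12 = 53 seats, so the divisor must be adjusted.
With modified divisor 124900: modified quotas Galen 6.838, Brisco 0.434, Harke 0.775, Dorne 10.855, Carrow 5.791, Eskel 11.168, Farrow 11.148.
Rounding up: Galen 7, Brisco 1, Harke 1, Dorne 11, Carrow 6, Eskel 12, Farrow 12 (total 50).

Galen: 7, Brisco: 1, Harke: 1, Dorne: 11, Carrow: 6, Eskel: 12, Farrow: 12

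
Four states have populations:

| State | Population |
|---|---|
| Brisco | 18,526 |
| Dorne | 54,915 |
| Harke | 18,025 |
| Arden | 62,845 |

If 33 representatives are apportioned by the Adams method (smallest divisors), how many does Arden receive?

13

Standard divisor 154311/33 ≈ 4676.091; standard quotas: Brisco 3.962, Dorne 11.744, Harke 3.855, Arden 13.440.
Rounding up gives 4, 12, 4, 14 = 34 seats, so the divisor must be adjusted.
With modified divisor 4900: modified quotas Brisco 3.781, Dorne 11.207, Harke 3.679, Arden 12.826.
Rounding up: Brisco 4, Dorne 12, Harke 4, Arden 13 (total 33).
Arden receives 13.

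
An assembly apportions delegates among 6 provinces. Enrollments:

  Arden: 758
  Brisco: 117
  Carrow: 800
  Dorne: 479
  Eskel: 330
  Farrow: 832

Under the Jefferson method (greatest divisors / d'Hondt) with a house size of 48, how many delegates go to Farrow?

12

Standard divisor 3316/48 ≈ 69.083; standard quotas: Arden 10.972, Brisco 1.694, Carrow 11.580, Dorne 6.934, Eskel 4.777, Farrow 12.043.
Rounding down gives 10, 1, 11, 6, 4, 12 = 44 seats, so the divisor must be adjusted.
With modified divisor 65: modified quotas Arden 11.662, Brisco 1.800, Carrow 12.308, Dorne 7.369, Eskel 5.077, Farrow 12.800.
Rounding down: Arden 11, Brisco 1, Carrow 12, Dorne 7, Eskel 5, Farrow 12 (total 48).
Farrow receives 12.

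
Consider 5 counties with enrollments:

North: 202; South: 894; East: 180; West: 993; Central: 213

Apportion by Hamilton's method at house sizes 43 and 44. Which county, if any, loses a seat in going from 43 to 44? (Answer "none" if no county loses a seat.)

At 43 seats: North 4, South 15, East 3, West 17, Central 4.
At 44 seats: North 3, South 16, East 3, West 18, Central 4.
North drops from 4 to 3.

North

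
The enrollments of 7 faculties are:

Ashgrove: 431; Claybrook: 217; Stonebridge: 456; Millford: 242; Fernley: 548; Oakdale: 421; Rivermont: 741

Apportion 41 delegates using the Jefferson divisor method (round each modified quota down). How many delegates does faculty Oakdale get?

Standard divisor 3056/41 ≈ 74.537; standard quotas: Ashgrove 5.782, Claybrook 2.911, Stonebridge 6.118, Millford 3.247, Fernley 7.352, Oakdale 5.648, Rivermont 9.941.
Rounding down gives 5, 2, 6, 3, 7, 5, 9 = 37 seats, so the divisor must be adjusted.
With modified divisor 69: modified quotas Ashgrove 6.246, Claybrook 3.145, Stonebridge 6.609, Millford 3.507, Fernley 7.942, Oakdale 6.101, Rivermont 10.739.
Rounding down: Ashgrove 6, Claybrook 3, Stonebridge 6, Millford 3, Fernley 7, Oakdale 6, Rivermont 10 (total 41).
Oakdale receives 6.

6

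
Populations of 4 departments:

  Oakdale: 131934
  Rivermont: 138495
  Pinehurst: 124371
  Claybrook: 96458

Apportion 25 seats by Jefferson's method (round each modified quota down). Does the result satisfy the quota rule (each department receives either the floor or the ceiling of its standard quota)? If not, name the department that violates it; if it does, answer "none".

none

Standard quotas: Oakdale 6.714, Rivermont 7.048, Pinehurst 6.329, Claybrook 4.909.
Jefferson allocation: Oakdale 7, Rivermont 7, Pinehurst 6, Claybrook 5.
Every allocation lies between the lower and upper quota.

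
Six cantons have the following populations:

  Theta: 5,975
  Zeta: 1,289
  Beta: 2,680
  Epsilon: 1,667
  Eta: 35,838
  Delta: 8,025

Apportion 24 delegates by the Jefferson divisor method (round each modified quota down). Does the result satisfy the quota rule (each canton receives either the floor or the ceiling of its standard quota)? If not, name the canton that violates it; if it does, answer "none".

Standard quotas: Theta 2.585, Zeta 0.558, Beta 1.159, Epsilon 0.721, Eta 15.505, Delta 3.472.
Jefferson allocation: Theta 2, Zeta 0, Beta 1, Epsilon 0, Eta 17, Delta 4.
Eta has quota 15.505 (lower 15, upper 16) but receives 17 — outside the quota interval.

Eta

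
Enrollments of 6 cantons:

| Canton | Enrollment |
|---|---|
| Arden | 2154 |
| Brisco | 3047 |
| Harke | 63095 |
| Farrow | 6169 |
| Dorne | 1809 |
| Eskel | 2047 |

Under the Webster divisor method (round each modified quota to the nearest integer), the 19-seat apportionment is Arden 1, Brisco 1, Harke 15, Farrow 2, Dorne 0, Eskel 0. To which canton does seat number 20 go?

Priority for the next seat is population ÷ (current seats + 0.5).
Priorities: Arden 1436.000, Brisco 2031.333, Harke 4070.645, Farrow 2467.600, Dorne 3618.000, Eskel 4094.000.
Highest priority: Eskel.

Eskel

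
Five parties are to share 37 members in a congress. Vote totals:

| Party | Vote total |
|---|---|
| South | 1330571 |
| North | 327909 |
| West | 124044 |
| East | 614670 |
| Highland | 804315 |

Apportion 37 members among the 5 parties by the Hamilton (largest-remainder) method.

Standard divisor: 3201509 ÷ 37 ≈ 86527.27.
Standard quotas: South 15.3775, North 3.7897, West 1.4336, East 7.1038, Highland 9.2955.
Lower quotas: South 15, North 3, West 1, East 7, Highland 9 (sum 35, leaving 2 seats).
Remainders in descending order: North 0.7897, West 0.4336, South 0.3775, Highland 0.2955, East 0.1038.
The surplus seats go to North, West.

South=15; North=4; West=2; East=7; Highland=9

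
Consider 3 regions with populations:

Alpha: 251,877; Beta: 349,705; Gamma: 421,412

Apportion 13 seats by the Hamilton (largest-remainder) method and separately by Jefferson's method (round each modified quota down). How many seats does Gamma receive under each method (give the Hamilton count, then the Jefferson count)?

Hamilton: Alpha 3, Beta 5, Gamma 5.
Jefferson: Alpha 3, Beta 4, Gamma 6.
Gamma gets 5 under Hamilton and 6 under Jefferson.

5 and 6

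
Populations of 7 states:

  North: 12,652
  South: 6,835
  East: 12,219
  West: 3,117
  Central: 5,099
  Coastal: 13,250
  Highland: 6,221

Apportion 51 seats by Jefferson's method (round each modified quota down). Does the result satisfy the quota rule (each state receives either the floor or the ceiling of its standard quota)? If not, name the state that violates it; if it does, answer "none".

none

Standard quotas: North 10.864, South 5.869, East 10.492, West 2.677, Central 4.378, Coastal 11.378, Highland 5.342.
Jefferson allocation: North 11, South 6, East 11, West 2, Central 4, Coastal 12, Highland 5.
Every allocation lies between the lower and upper quota.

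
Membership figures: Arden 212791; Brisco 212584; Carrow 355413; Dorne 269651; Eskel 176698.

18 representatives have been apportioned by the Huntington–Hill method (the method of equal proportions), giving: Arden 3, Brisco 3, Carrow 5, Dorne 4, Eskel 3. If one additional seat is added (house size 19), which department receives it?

Carrow

Priority for the next seat is population ÷ (√(s·(s+1))).
Priorities: Arden 61427.471, Brisco 61367.715, Carrow 64889.239, Dorne 60295.797, Eskel 51008.319.
Highest priority: Carrow.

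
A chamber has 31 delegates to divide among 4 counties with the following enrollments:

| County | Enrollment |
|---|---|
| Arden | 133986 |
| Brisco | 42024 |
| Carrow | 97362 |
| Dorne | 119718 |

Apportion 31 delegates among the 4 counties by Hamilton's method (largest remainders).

The standard divisor is 393090/31 ≈ 12680.323.
Standard quotas: Arden 10.5665, Brisco 3.3141, Carrow 7.6782, Dorne 9.4412.
Lower quotas: Arden 10, Brisco 3, Carrow 7, Dorne 9 (sum 29, leaving 2 seats).
Remainders in descending order: Carrow 0.6782, Arden 0.5665, Dorne 0.4412, Brisco 0.3141.
Largest remainders: Carrow, Arden receive the extra seats.

Arden: 11; Brisco: 3; Carrow: 8; Dorne: 9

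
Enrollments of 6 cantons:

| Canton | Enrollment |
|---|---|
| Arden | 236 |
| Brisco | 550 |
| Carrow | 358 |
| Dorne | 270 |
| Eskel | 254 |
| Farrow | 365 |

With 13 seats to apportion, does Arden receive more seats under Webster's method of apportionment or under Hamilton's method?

Webster: Arden 2, Brisco 3, Carrow 2, Dorne 2, Eskel 2, Farrow 2.
Hamilton: Arden 1, Brisco 4, Carrow 2, Dorne 2, Eskel 2, Farrow 2.
Arden gets 2 under Webster and 1 under Hamilton.

Webster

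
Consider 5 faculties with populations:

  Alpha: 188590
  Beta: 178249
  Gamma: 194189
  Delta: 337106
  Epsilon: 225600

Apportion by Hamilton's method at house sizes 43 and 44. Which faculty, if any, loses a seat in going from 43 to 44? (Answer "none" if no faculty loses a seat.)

At 43 seats: Alpha 7, Beta 7, Gamma 7, Delta 13, Epsilon 9.
At 44 seats: Alpha 7, Beta 7, Gamma 8, Delta 13, Epsilon 9.
No faculty's allocation decreased.

none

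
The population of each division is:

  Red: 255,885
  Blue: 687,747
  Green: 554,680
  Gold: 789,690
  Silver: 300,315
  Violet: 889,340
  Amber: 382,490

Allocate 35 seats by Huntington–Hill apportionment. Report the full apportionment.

Red 2, Blue 6, Green 5, Gold 7, Silver 3, Violet 8, Amber 4

With divisor 108269: modified quotas Red 2.363, Blue 6.352, Green 5.123, Gold 7.294, Silver 2.774, Violet 8.214, Amber 3.533.
Geometric-mean thresholds: Red √(2·3)=2.449, Blue √(6·7)=6.481, Green √(5·6)=5.477, Gold √(7·8)=7.483, Silver √(2·3)=2.449, Violet √(8·9)=8.485, Amber √(3·4)=3.464.
Each quota rounded against its threshold gives Red 2, Blue 6, Green 5, Gold 7, Silver 3, Violet 8, Amber 4 (total 35).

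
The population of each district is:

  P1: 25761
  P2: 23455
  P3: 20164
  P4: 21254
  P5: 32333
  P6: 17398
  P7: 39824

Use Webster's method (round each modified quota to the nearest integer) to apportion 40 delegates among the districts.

P1: 6; P2: 5; P3: 4; P4: 5; P5: 7; P6: 4; P7: 9

Standard divisor 180189/40 ≈ 4504.725; standard quotas: P1 5.719, P2 5.207, P3 4.476, P4 4.718, P5 7.178, P6 3.862, P7 8.840.
Rounding to the nearest integer gives P1 6, P2 5, P3 4, P4 5, P5 7, P6 4, P7 9 — total 40, matching the house size, so no adjustment is needed.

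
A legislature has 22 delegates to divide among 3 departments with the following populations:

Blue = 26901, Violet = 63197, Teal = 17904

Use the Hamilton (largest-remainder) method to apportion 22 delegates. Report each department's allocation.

Total 108002; standard divisor 108002/22 ≈ 4909.182.
Standard quotas: Blue 5.4797, Violet 12.8732, Teal 3.6470.
Lower quotas: Blue 5, Violet 12, Teal 3 (sum 20, leaving 2 seats).
Remainders in descending order: Violet 0.8732, Teal 0.6470, Blue 0.4797.
The surplus seats go to Violet, Teal.

Blue 5, Violet 13, Teal 4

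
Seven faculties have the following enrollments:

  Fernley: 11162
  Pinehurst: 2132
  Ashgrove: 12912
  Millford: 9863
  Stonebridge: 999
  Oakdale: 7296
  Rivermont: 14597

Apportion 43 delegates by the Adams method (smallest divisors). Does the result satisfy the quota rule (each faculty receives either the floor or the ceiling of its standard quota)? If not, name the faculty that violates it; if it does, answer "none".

none

Standard quotas: Fernley 8.140, Pinehurst 1.555, Ashgrove 9.417, Millford 7.193, Stonebridge 0.729, Oakdale 5.321, Rivermont 10.646.
Adams allocation: Fernley 8, Pinehurst 2, Ashgrove 9, Millford 7, Stonebridge 1, Oakdale 5, Rivermont 11.
Every allocation lies between the lower and upper quota.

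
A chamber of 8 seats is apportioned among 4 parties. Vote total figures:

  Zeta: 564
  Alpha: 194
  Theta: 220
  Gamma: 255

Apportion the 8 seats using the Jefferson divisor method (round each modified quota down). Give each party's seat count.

Zeta 4, Alpha 1, Theta 1, Gamma 2

Standard divisor 1233/8 ≈ 154.125; standard quotas: Zeta 3.659, Alpha 1.259, Theta 1.427, Gamma 1.655.
Rounding down gives 3, 1, 1, 1 = 6 seats, so the divisor must be adjusted.
With modified divisor 120: modified quotas Zeta 4.700, Alpha 1.617, Theta 1.833, Gamma 2.125.
Rounding down: Zeta 4, Alpha 1, Theta 1, Gamma 2 (total 8).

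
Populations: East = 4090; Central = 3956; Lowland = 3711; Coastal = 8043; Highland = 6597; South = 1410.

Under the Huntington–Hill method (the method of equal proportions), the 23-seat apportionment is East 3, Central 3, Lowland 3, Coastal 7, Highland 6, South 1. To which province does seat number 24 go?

Priority for the next seat is population ÷ (√(s·(s+1))).
Priorities: East 1180.681, Central 1141.999, Lowland 1071.273, Coastal 1074.791, Highland 1017.939, South 997.021.
Highest priority: East.

East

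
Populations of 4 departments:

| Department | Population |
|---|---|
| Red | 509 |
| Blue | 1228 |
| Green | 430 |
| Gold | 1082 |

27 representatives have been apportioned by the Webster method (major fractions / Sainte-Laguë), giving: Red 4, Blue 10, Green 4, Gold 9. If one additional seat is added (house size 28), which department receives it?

Priority for the next seat is population ÷ (current seats + 0.5).
Priorities: Red 113.111, Blue 116.952, Green 95.556, Gold 113.895.
Highest priority: Blue.

Blue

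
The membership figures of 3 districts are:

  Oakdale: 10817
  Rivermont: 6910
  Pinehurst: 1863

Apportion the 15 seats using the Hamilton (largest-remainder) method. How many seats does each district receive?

Oakdale 8; Rivermont 5; Pinehurst 2

The standard divisor is 19590/15 = 1306.
Standard quotas: Oakdale 8.2825, Rivermont 5.2910, Pinehurst 1.4265.
Lower quotas: Oakdale 8, Rivermont 5, Pinehurst 1 (sum 14, leaving 1 seat).
Remainders in descending order: Pinehurst 0.4265, Rivermont 0.2910, Oakdale 0.2825.
Largest remainder: Pinehurst receives the extra seat.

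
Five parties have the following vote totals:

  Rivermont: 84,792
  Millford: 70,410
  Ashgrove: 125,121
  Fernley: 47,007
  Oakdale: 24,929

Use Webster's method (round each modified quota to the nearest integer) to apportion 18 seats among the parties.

Rivermont=4, Millford=4, Ashgrove=7, Fernley=2, Oakdale=1

Standard divisor 352259/18 ≈ 19569.944; standard quotas: Rivermont 4.333, Millford 3.598, Ashgrove 6.394, Fernley 2.402, Oakdale 1.274.
Rounding to the nearest integer gives 4, 4, 6, 2, 1 = 17 seats, so the divisor must be adjusted.
With modified divisor 19000: modified quotas Rivermont 4.463, Millford 3.706, Ashgrove 6.585, Fernley 2.474, Oakdale 1.312.
Rounding to the nearest integer: Rivermont 4, Millford 4, Ashgrove 7, Fernley 2, Oakdale 1 (total 18).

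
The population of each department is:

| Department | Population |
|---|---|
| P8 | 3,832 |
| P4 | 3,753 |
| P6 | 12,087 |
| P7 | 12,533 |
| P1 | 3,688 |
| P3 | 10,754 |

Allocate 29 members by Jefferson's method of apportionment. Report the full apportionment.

Standard divisor 46647/29 ≈ 1608.517; standard quotas: P8 2.382, P4 2.333, P6 7.514, P7 7.792, P1 2.293, P3 6.686.
Rounding down gives 2, 2, 7, 7, 2, 6 = 26 seats, so the divisor must be adjusted.
With modified divisor 1500: modified quotas P8 2.555, P4 2.502, P6 8.058, P7 8.355, P1 2.459, P3 7.169.
Rounding down: P8 2, P4 2, P6 8, P7 8, P1 2, P3 7 (total 29).

P8 2, P4 2, P6 8, P7 8, P1 2, P3 7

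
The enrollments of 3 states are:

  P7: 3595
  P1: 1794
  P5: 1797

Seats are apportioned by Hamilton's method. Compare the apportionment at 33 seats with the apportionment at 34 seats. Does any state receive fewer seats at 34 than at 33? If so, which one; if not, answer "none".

At 33 seats: P7 17, P1 8, P5 8.
At 34 seats: P7 17, P1 8, P5 9.
No state's allocation decreased.

none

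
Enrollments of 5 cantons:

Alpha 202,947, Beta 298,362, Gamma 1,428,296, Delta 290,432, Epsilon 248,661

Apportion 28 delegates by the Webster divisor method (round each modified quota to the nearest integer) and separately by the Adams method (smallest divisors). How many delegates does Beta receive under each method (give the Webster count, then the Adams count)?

3 and 4

Webster: Alpha 2, Beta 3, Gamma 17, Delta 3, Epsilon 3.
Adams: Alpha 3, Beta 4, Gamma 15, Delta 3, Epsilon 3.
Beta gets 3 under Webster and 4 under Adams.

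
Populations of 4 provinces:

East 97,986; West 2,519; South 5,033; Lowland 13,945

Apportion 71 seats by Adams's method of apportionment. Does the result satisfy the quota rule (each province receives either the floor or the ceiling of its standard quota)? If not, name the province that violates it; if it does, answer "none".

East

Standard quotas: East 58.226, West 1.497, South 2.991, Lowland 8.286.
Adams allocation: East 57, West 2, South 3, Lowland 9.
East has quota 58.226 (lower 58, upper 59) but receives 57 — outside the quota interval.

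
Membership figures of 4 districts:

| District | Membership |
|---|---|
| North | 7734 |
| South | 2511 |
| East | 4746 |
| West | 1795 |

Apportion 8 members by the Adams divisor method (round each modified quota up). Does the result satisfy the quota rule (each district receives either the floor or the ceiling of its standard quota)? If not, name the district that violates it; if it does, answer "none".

none

Standard quotas: North 3.686, South 1.197, East 2.262, West 0.855.
Adams allocation: North 4, South 1, East 2, West 1.
Every allocation lies between the lower and upper quota.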